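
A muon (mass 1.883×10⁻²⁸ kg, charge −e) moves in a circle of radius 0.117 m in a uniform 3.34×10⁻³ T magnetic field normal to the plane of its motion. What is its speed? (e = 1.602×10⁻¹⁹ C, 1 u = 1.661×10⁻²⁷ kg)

From |q|vB = mv²/r, v = |q|Br/m.
v = (1.602×10⁻¹⁹)(3.34×10⁻³)(0.117)/1.883×10⁻²⁸ ≈ 3.32×10⁵ m/s.

v ≈ 3.32×10⁵ m/s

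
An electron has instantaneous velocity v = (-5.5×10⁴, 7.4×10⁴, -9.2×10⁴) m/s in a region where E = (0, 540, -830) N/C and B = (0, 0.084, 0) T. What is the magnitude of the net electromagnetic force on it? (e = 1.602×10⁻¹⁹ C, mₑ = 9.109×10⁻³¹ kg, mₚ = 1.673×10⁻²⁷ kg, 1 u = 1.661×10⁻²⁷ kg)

|F| ≈ 1.52×10⁻¹⁵ N

v×B = (7730, 0, -4620) N/C.
E + v×B = (7730, 540, -5450) N/C.
F = q(E + v×B) = (−1.602×10⁻¹⁹ C)·(7730, 540, -5450) = (-1.24×10⁻¹⁵, -8.65×10⁻¹⁷, 8.73×10⁻¹⁶) N.
|F| = 1.52×10⁻¹⁵ N.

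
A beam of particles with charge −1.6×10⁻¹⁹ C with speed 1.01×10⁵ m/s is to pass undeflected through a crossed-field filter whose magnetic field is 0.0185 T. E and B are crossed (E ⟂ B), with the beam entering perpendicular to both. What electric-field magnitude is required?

For straight-line motion qE = qvB, so E = vB.
E = 1.01×10⁵ × 0.0185 = 1870 V/m.

E = 1870 V/m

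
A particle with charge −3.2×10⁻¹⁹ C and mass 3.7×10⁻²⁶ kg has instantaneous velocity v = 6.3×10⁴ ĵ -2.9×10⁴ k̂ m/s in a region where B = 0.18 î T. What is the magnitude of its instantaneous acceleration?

v×B = (0, -5220, -1.13×10⁴) N/C.
F = q v×B = (−3.2×10⁻¹⁹ C)·(0, -5220, -1.13×10⁴) = (0, 1.67×10⁻¹⁵, 3.63×10⁻¹⁵) N.
|a| = |F|/m = 3.995×10⁻¹⁵/3.7×10⁻²⁶ ≈ 1.08×10¹¹ m/s².

|a| ≈ 1.08×10¹¹ m/s²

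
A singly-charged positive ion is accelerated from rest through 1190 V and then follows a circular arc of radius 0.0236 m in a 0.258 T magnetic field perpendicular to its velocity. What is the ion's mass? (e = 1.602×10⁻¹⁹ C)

Combine |q|V = ½mv² and r = mv/(|q|B): eliminate v to get m = qB²r²/(2V).
m = (1.602×10⁻¹⁹)(0.258)²(0.0236)²/(2·1190) ≈ 2.50×10⁻²⁷ kg.

m ≈ 2.50×10⁻²⁷ kg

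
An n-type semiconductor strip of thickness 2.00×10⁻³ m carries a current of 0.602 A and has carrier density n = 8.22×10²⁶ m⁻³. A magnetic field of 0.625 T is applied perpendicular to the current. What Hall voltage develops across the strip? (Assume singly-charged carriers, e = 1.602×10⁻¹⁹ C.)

V_H ≈ 1.43×10⁻⁶ V

V_H = IB/(n e t).
V_H = (0.602)(0.625)/((8.22×10²⁶)(1.602×10⁻¹⁹)(2.00×10⁻³)) ≈ 1.43×10⁻⁶ V.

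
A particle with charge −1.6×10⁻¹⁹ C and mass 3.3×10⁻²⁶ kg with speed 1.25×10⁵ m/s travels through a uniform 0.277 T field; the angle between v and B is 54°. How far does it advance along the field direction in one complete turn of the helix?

v∥ = v cosθ = 1.25×10⁵·cos54° ≈ 7.347×10⁴ m/s.
T = 2πm/(|q|B) = 2π(3.3×10⁻²⁶)/((1.6×10⁻¹⁹)(0.277)) ≈ 4.678×10⁻⁶ s.
pitch = v∥ T = (7.347×10⁴)(4.678×10⁻⁶) ≈ 0.344 m.

p ≈ 0.344 m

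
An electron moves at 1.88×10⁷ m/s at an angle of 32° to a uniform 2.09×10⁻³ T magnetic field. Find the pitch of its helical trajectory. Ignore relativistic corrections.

p ≈ 0.273 m

v∥ = v cosθ = 1.88×10⁷·cos32° ≈ 1.594×10⁷ m/s.
T = 2πm/(|q|B) = 2π(9.109×10⁻³¹)/((1.602×10⁻¹⁹)(2.09×10⁻³)) ≈ 1.709×10⁻⁸ s.
pitch = v∥ T = (1.594×10⁷)(1.709×10⁻⁸) ≈ 0.273 m.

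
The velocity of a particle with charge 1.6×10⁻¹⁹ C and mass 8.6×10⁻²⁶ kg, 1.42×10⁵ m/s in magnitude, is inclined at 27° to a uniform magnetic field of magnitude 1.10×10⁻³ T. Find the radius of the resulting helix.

r ≈ 31.5 m

v⊥ = v sinθ = 1.42×10⁵·sin27° ≈ 6.447×10⁴ m/s.
r = m v⊥/(|q|B) = (8.6×10⁻²⁶)(6.447×10⁴)/((1.6×10⁻¹⁹)(1.10×10⁻³)) ≈ 31.5 m.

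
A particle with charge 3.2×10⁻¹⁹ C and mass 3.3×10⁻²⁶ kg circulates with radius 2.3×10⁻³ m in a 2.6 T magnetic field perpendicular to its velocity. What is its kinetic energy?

v = |q|Br/m, then KE = ½mv² = (qBr)²/(2m).
v = (3.2×10⁻¹⁹)(2.6)(2.3×10⁻³)/3.3×10⁻²⁶ ≈ 5.799×10⁴ m/s.
KE = ½(3.3×10⁻²⁶)(5.799×10⁴)² ≈ 5.5×10⁻¹⁷ J.

KE ≈ 5.5×10⁻¹⁷ J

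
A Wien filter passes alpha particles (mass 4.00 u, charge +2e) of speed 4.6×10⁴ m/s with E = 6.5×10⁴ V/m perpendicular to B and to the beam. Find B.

B = 1.4 T

Balance of forces in the selector: qE = qvB ⇒ B = E/v.
B = 6.5×10⁴/4.6×10⁴ = 1.4 T.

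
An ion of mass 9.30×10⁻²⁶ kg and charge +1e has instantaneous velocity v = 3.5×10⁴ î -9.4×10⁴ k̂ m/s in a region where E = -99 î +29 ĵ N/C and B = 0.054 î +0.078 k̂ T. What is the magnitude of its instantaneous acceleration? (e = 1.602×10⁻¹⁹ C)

v×B = (0, -7810, 0) N/C.
E + v×B = (-99.0, -7780, 0) N/C.
F = q(E + v×B) = (1.602×10⁻¹⁹ C)·(-99.0, -7780, 0) = (-1.59×10⁻¹⁷, -1.25×10⁻¹⁵, 0) N.
|a| = |F|/m = 1.246×10⁻¹⁵/9.30×10⁻²⁶ ≈ 1.34×10¹⁰ m/s².

|a| ≈ 1.34×10¹⁰ m/s²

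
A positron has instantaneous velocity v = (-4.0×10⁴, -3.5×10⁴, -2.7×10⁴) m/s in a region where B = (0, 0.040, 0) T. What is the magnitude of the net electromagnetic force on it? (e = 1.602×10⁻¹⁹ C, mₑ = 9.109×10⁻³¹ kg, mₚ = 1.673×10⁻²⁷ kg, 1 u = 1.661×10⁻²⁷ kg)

v×B = (1080, 0, -1600) N/C.
F = q v×B = (1.602×10⁻¹⁹ C)·(1080, 0, -1600) = (1.73×10⁻¹⁶, 0, -2.56×10⁻¹⁶) N.
|F| = 3.09×10⁻¹⁶ N.

|F| ≈ 3.09×10⁻¹⁶ N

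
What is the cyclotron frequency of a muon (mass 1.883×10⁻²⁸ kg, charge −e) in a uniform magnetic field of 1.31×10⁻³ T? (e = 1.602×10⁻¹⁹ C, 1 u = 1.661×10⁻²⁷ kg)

f = |q|B/(2πm).
f = (1.602×10⁻¹⁹)(1.31×10⁻³)/(2π·1.883×10⁻²⁸) ≈ 1.77×10⁵ Hz.

f ≈ 1.77×10⁵ Hz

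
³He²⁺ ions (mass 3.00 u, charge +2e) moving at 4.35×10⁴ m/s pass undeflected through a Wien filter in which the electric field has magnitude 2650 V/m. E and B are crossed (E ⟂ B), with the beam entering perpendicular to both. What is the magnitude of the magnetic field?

B = 0.0609 T

Balance of forces in the selector: qE = qvB ⇒ B = E/v.
B = 2650/4.35×10⁴ = 0.0609 T.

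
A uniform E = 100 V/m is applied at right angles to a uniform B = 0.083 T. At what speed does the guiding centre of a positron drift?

The E×B drift speed is v_d = E/B.
v_d = 100/0.083 = 1200 m/s.

v_d ≈ 1200 m/s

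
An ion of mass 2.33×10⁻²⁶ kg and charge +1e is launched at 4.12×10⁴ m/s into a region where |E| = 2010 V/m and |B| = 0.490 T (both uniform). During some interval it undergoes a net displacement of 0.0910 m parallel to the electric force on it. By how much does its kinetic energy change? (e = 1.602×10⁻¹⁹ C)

ΔKE ≈ 2.93×10⁻¹⁷ J

The magnetic force is always ⟂ v and does no work; only the electric force changes KE.
ΔKE = F_E · d = |q|E d = (1.602×10⁻¹⁹)(2010)(0.0910) ≈ 2.93×10⁻¹⁷ J.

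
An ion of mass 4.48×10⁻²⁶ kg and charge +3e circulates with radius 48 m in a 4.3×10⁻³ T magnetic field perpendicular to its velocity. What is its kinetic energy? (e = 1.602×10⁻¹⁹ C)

KE ≈ 6.9×10⁵ eV

v = |q|Br/m, then KE = ½mv² = (qBr)²/(2m).
v = (4.806×10⁻¹⁹)(4.3×10⁻³)(48)/4.48×10⁻²⁶ ≈ 2.214×10⁶ m/s.
KE = ½(4.48×10⁻²⁶)(2.214×10⁶)² ≈ 1.1×10⁻¹³ J = 6.9×10⁵ eV.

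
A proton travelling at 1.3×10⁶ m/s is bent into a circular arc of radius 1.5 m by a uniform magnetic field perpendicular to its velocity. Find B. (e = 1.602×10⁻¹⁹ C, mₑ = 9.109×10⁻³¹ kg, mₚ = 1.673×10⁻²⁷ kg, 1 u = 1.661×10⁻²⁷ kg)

From |q|vB = mv²/r, B = mv/(|q|r).
B = (1.673×10⁻²⁷)(1.3×10⁶)/((1.602×10⁻¹⁹)(1.5)) ≈ 9.1×10⁻³ T.

B ≈ 9.1×10⁻³ T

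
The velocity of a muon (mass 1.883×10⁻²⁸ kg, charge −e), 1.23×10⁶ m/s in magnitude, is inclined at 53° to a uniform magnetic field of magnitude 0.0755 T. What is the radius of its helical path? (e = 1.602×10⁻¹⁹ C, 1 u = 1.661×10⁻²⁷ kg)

r ≈ 0.0153 m

v⊥ = v sinθ = 1.23×10⁶·sin53° ≈ 9.823×10⁵ m/s.
r = m v⊥/(|q|B) = (1.883×10⁻²⁸)(9.823×10⁵)/((1.602×10⁻¹⁹)(0.0755)) ≈ 0.0153 m.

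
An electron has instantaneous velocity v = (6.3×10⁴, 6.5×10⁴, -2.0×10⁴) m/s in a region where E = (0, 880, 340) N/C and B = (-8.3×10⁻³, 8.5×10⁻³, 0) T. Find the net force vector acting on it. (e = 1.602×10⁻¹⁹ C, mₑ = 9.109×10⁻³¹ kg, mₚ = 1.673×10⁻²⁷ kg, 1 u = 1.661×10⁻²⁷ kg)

F ≈ (-2.72×10⁻¹⁷, -1.68×10⁻¹⁶, -2.27×10⁻¹⁶) N

v×B = (170, 166, 1080) N/C.
E + v×B = (170, 1050, 1420) N/C.
F = q(E + v×B) = (−1.602×10⁻¹⁹ C)·(170, 1050, 1420) = (-2.72×10⁻¹⁷, -1.68×10⁻¹⁶, -2.27×10⁻¹⁶) N.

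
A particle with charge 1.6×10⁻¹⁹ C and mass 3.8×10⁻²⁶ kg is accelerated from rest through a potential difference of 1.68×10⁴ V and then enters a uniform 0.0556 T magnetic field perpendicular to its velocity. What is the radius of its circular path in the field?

Acceleration: |q|V = ½mv² ⇒ v = √(2|q|V/m) = √(2·1.6×10⁻¹⁹·1.68×10⁴/3.8×10⁻²⁶) ≈ 3.761×10⁵ m/s.
In the field: r = mv/(|q|B) = (3.8×10⁻²⁶)(3.761×10⁵)/((1.6×10⁻¹⁹)(0.0556)) ≈ 1.61 m.

r ≈ 1.61 m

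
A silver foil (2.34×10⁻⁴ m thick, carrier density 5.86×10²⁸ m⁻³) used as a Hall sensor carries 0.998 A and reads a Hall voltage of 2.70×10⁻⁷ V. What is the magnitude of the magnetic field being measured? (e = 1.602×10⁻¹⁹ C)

B ≈ 0.594 T

From V_H = IB/(n e t), B = V_H n e t / I.
B = (2.70×10⁻⁷)(5.86×10²⁸)(1.602×10⁻¹⁹)(2.34×10⁻⁴)/0.998 ≈ 0.594 T.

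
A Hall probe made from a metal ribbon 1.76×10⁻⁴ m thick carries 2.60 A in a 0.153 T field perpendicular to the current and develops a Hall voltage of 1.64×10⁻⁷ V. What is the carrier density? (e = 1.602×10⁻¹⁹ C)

From V_H = IB/(n e t), n = IB/(V_H e t).
n = (2.60)(0.153)/((1.64×10⁻⁷)(1.602×10⁻¹⁹)(1.76×10⁻⁴)) ≈ 8.60×10²⁸ m⁻³.

n ≈ 8.60×10²⁸ m⁻³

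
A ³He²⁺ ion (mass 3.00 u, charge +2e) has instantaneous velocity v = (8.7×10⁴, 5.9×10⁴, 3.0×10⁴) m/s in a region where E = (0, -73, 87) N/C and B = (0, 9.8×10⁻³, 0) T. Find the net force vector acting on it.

v×B = (-294, 0, 853) N/C.
E + v×B = (-294, -73.0, 940) N/C.
F = q(E + v×B) = (3.204×10⁻¹⁹ C)·(-294, -73.0, 940) = (-9.42×10⁻¹⁷, -2.34×10⁻¹⁷, 3.01×10⁻¹⁶) N.

F ≈ (-9.42×10⁻¹⁷, -2.34×10⁻¹⁷, 3.01×10⁻¹⁶) N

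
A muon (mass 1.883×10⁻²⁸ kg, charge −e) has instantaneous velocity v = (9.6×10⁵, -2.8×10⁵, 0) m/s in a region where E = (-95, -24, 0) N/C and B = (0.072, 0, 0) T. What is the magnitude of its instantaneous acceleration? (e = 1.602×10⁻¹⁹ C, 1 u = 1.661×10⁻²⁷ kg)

v×B = (0, 0, 2.02×10⁴) N/C.
E + v×B = (-95.0, -24.0, 2.02×10⁴) N/C.
F = q(E + v×B) = (−1.602×10⁻¹⁹ C)·(-95.0, -24.0, 2.02×10⁴) = (1.52×10⁻¹⁷, 3.84×10⁻¹⁸, -3.23×10⁻¹⁵) N.
|a| = |F|/m = 3.230×10⁻¹⁵/1.883×10⁻²⁸ ≈ 1.72×10¹³ m/s².

|a| ≈ 1.72×10¹³ m/s²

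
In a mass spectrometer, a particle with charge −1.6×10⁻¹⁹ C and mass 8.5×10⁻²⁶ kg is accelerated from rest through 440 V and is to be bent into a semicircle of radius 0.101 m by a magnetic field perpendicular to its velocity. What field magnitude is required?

B ≈ 0.214 T

v = √(2|q|V/m) = √(2·1.6×10⁻¹⁹·440/8.5×10⁻²⁶) ≈ 4.070×10⁴ m/s.
B = mv/(|q|r) = (8.5×10⁻²⁶)(4.070×10⁴)/((1.6×10⁻¹⁹)(0.101)) ≈ 0.214 T.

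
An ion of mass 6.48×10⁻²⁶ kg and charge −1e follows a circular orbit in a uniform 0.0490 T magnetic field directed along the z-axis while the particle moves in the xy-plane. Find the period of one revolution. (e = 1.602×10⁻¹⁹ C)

T ≈ 5.19×10⁻⁵ s

The cyclotron period depends only on m, q, B: T = 2πm/(|q|B).
T = 2π(6.48×10⁻²⁶)/((1.602×10⁻¹⁹)(0.0490)) ≈ 5.19×10⁻⁵ s.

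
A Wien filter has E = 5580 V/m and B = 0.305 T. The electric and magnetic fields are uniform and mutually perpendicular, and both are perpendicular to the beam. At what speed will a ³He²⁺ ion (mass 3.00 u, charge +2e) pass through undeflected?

Straight-line motion ⇒ electric and magnetic forces cancel, so E = vB.
v = E/B = 5580/0.305 = 1.83×10⁴ m/s.

v = 1.83×10⁴ m/s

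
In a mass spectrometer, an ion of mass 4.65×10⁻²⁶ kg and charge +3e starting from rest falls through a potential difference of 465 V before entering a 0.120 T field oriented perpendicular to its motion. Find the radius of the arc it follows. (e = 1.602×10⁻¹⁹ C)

r ≈ 0.0790 m

Acceleration: |q|V = ½mv² ⇒ v = √(2|q|V/m) = √(2·4.806×10⁻¹⁹·465/4.65×10⁻²⁶) ≈ 9.804×10⁴ m/s.
In the field: r = mv/(|q|B) = (4.65×10⁻²⁶)(9.804×10⁴)/((4.806×10⁻¹⁹)(0.120)) ≈ 0.0790 m.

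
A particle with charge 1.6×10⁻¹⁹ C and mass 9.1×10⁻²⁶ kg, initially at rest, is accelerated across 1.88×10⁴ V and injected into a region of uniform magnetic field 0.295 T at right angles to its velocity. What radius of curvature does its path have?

r ≈ 0.496 m

Acceleration: |q|V = ½mv² ⇒ v = √(2|q|V/m) = √(2·1.6×10⁻¹⁹·1.88×10⁴/9.1×10⁻²⁶) ≈ 2.571×10⁵ m/s.
In the field: r = mv/(|q|B) = (9.1×10⁻²⁶)(2.571×10⁵)/((1.6×10⁻¹⁹)(0.295)) ≈ 0.496 m.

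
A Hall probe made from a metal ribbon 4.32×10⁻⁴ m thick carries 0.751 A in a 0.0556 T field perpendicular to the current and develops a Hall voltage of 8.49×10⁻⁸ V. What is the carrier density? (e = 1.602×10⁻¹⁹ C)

From V_H = IB/(n e t), n = IB/(V_H e t).
n = (0.751)(0.0556)/((8.49×10⁻⁸)(1.602×10⁻¹⁹)(4.32×10⁻⁴)) ≈ 7.11×10²⁷ m⁻³.

n ≈ 7.11×10²⁷ m⁻³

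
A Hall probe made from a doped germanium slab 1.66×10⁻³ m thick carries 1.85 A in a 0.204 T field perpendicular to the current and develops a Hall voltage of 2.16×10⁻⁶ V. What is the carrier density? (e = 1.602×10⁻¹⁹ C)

From V_H = IB/(n e t), n = IB/(V_H e t).
n = (1.85)(0.204)/((2.16×10⁻⁶)(1.602×10⁻¹⁹)(1.66×10⁻³)) ≈ 6.57×10²⁶ m⁻³.

n ≈ 6.57×10²⁶ m⁻³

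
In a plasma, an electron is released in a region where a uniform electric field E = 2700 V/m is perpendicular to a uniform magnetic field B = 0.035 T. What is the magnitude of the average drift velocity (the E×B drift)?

v_d ≈ 7.7×10⁴ m/s

The E×B drift speed is v_d = E/B.
v_d = 2700/0.035 = 7.7×10⁴ m/s.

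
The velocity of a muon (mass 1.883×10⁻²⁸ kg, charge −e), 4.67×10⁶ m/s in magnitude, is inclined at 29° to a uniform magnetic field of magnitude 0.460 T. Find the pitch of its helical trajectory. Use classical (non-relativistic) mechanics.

v∥ = v cosθ = 4.67×10⁶·cos29° ≈ 4.084×10⁶ m/s.
T = 2πm/(|q|B) = 2π(1.883×10⁻²⁸)/((1.602×10⁻¹⁹)(0.460)) ≈ 1.605×10⁻⁸ s.
pitch = v∥ T = (4.084×10⁶)(1.605×10⁻⁸) ≈ 0.0656 m.

p ≈ 0.0656 m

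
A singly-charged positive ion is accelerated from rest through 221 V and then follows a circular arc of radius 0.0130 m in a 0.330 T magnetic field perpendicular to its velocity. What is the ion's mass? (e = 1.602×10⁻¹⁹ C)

Combine |q|V = ½mv² and r = mv/(|q|B): eliminate v to get m = qB²r²/(2V).
m = (1.602×10⁻¹⁹)(0.330)²(0.0130)²/(2·221) ≈ 6.67×10⁻²⁷ kg.

m ≈ 6.67×10⁻²⁷ kg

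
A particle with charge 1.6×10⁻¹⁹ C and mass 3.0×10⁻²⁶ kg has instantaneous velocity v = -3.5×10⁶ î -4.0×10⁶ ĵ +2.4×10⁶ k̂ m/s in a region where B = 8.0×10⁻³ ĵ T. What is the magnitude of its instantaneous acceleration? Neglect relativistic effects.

|a| ≈ 1.81×10¹¹ m/s²

v×B = (-1.92×10⁴, 0, -2.80×10⁴) N/C.
F = q v×B = (1.6×10⁻¹⁹ C)·(-1.92×10⁴, 0, -2.80×10⁴) = (-3.07×10⁻¹⁵, 0, -4.48×10⁻¹⁵) N.
|a| = |F|/m = 5.432×10⁻¹⁵/3.0×10⁻²⁶ ≈ 1.81×10¹¹ m/s².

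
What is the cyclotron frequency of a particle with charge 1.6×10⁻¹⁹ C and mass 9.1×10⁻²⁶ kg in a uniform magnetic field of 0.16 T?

f = |q|B/(2πm).
f = (1.6×10⁻¹⁹)(0.16)/(2π·9.1×10⁻²⁶) ≈ 4.5×10⁴ Hz.

f ≈ 4.5×10⁴ Hz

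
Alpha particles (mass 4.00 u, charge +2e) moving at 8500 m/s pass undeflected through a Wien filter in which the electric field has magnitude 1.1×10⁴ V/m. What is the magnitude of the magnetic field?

B = 1.3 T

Balance of forces in the selector: qE = qvB ⇒ B = E/v.
B = 1.1×10⁴/8500 = 1.3 T.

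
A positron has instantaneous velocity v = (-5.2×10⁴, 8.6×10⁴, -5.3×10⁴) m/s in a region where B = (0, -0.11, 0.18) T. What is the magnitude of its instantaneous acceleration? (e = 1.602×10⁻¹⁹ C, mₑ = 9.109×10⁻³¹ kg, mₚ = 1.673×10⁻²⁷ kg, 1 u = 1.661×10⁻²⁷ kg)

v×B = (9650, 9360, 5720) N/C.
F = q v×B = (1.602×10⁻¹⁹ C)·(9650, 9360, 5720) = (1.55×10⁻¹⁵, 1.50×10⁻¹⁵, 9.16×10⁻¹⁶) N.
|a| = |F|/m = 2.341×10⁻¹⁵/9.109×10⁻³¹ ≈ 2.57×10¹⁵ m/s².

|a| ≈ 2.57×10¹⁵ m/s²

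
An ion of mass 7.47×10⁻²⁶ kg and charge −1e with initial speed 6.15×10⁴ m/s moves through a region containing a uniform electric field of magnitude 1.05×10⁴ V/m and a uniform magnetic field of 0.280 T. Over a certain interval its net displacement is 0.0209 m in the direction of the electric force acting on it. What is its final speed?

B does no work; ΔKE = |q|E d.
½mv_f² = ½mv₀² + |q|Ed = ½(7.47×10⁻²⁶)(6.15×10⁴)² + (1.602×10⁻¹⁹)(1.05×10⁴)(0.0209) ≈ 1.413×10⁻¹⁶ J + 3.516×10⁻¹⁷ J ≈ 1.764×10⁻¹⁶ J.
v_f = √(2·1.764×10⁻¹⁶/7.47×10⁻²⁶) ≈ 6.87×10⁴ m/s.

v_f ≈ 6.87×10⁴ m/s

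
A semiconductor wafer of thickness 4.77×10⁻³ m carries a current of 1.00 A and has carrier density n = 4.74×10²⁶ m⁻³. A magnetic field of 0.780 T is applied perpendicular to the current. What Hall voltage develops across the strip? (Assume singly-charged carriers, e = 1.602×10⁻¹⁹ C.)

V_H ≈ 2.15×10⁻⁶ V

V_H = IB/(n e t).
V_H = (1.00)(0.780)/((4.74×10²⁶)(1.602×10⁻¹⁹)(4.77×10⁻³)) ≈ 2.15×10⁻⁶ V.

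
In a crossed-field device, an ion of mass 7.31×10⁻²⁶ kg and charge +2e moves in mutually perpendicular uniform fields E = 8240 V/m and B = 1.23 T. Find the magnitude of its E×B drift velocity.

The steady drift has the magnetic force balancing the electric force, so v_d = E/B.
v_d = 8240/1.23 = 6700 m/s.

v_d ≈ 6700 m/s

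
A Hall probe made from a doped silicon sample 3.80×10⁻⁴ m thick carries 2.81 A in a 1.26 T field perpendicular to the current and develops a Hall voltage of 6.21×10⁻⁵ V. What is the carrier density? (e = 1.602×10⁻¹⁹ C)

n ≈ 9.37×10²⁶ m⁻³

From V_H = IB/(n e t), n = IB/(V_H e t).
n = (2.81)(1.26)/((6.21×10⁻⁵)(1.602×10⁻¹⁹)(3.80×10⁻⁴)) ≈ 9.37×10²⁶ m⁻³.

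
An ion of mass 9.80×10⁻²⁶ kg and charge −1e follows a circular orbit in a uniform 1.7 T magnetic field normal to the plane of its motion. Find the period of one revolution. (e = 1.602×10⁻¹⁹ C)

T ≈ 2.3×10⁻⁶ s

The cyclotron period depends only on m, q, B: T = 2πm/(|q|B).
T = 2π(9.80×10⁻²⁶)/((1.602×10⁻¹⁹)(1.7)) ≈ 2.3×10⁻⁶ s.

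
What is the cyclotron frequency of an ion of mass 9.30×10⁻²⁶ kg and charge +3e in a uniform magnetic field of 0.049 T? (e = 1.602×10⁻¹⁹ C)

f ≈ 4.0×10⁴ Hz

f = |q|B/(2πm).
f = (4.806×10⁻¹⁹)(0.049)/(2π·9.30×10⁻²⁶) ≈ 4.0×10⁴ Hz.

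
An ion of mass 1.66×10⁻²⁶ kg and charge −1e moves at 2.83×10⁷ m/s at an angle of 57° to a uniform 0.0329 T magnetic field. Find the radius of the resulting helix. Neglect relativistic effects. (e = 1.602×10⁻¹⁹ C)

v⊥ = v sinθ = 2.83×10⁷·sin57° ≈ 2.373×10⁷ m/s.
r = m v⊥/(|q|B) = (1.66×10⁻²⁶)(2.373×10⁷)/((1.602×10⁻¹⁹)(0.0329)) ≈ 74.8 m.

r ≈ 74.8 m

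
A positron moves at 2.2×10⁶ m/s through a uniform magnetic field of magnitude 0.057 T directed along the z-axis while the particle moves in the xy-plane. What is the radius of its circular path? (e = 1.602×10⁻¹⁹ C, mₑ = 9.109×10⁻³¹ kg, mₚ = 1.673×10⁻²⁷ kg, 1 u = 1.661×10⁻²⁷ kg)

The magnetic force provides the centripetal force: |q|vB = mv²/r.
r = mv/(|q|B) = (9.109×10⁻³¹)(2.2×10⁶)/((1.602×10⁻¹⁹)(0.057)) ≈ 2.2×10⁻⁴ m.

r ≈ 2.2×10⁻⁴ m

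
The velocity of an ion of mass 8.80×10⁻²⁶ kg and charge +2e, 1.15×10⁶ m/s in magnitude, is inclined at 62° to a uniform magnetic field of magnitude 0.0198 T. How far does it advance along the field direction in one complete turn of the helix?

p ≈ 47.1 m

v∥ = v cosθ = 1.15×10⁶·cos62° ≈ 5.399×10⁵ m/s.
T = 2πm/(|q|B) = 2π(8.80×10⁻²⁶)/((3.204×10⁻¹⁹)(0.0198)) ≈ 8.716×10⁻⁵ s.
pitch = v∥ T = (5.399×10⁵)(8.716×10⁻⁵) ≈ 47.1 m.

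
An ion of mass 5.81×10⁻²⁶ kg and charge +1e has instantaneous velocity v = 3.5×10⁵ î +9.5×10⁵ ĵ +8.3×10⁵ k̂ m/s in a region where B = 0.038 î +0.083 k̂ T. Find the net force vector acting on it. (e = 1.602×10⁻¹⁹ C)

v×B = (7.88×10⁴, 2490, -3.61×10⁴) N/C.
F = q v×B = (1.602×10⁻¹⁹ C)·(7.88×10⁴, 2490, -3.61×10⁴) = (1.26×10⁻¹⁴, 3.99×10⁻¹⁶, -5.78×10⁻¹⁵) N.

F ≈ (1.26×10⁻¹⁴, 3.99×10⁻¹⁶, -5.78×10⁻¹⁵) N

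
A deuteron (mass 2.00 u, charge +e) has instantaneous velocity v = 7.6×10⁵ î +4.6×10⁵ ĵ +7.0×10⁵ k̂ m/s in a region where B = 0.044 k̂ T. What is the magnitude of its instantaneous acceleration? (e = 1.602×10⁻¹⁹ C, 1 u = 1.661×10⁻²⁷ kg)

v×B = (2.02×10⁴, -3.34×10⁴, 0) N/C.
F = q v×B = (1.602×10⁻¹⁹ C)·(2.02×10⁴, -3.34×10⁴, 0) = (3.24×10⁻¹⁵, -5.36×10⁻¹⁵, 0) N.
|a| = |F|/m = 6.262×10⁻¹⁵/3.322×10⁻²⁷ ≈ 1.88×10¹² m/s².

|a| ≈ 1.88×10¹² m/s²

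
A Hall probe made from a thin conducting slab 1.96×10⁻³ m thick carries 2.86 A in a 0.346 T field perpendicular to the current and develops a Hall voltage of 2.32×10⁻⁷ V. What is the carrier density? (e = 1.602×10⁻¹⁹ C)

n ≈ 1.36×10²⁸ m⁻³

From V_H = IB/(n e t), n = IB/(V_H e t).
n = (2.86)(0.346)/((2.32×10⁻⁷)(1.602×10⁻¹⁹)(1.96×10⁻³)) ≈ 1.36×10²⁸ m⁻³.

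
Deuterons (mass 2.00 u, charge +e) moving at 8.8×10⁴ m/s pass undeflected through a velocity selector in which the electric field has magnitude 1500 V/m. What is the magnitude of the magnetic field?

B = 0.017 T

Balance of forces in the selector: qE = qvB ⇒ B = E/v.
B = 1500/8.8×10⁴ = 0.017 T.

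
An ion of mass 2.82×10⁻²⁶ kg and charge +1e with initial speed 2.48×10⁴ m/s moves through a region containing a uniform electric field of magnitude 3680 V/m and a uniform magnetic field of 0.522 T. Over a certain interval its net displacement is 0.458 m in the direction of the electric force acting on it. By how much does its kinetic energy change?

ΔKE ≈ 2.70×10⁻¹⁶ J

The magnetic force is always ⟂ v and does no work; only the electric force changes KE.
ΔKE = F_E · d = |q|E d = (1.602×10⁻¹⁹)(3680)(0.458) ≈ 2.70×10⁻¹⁶ J.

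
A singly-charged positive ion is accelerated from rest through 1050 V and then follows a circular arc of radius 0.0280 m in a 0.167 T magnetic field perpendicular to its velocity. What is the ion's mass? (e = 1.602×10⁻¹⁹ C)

m ≈ 1.67×10⁻²⁷ kg

Combine |q|V = ½mv² and r = mv/(|q|B): eliminate v to get m = qB²r²/(2V).
m = (1.602×10⁻¹⁹)(0.167)²(0.0280)²/(2·1050) ≈ 1.67×10⁻²⁷ kg.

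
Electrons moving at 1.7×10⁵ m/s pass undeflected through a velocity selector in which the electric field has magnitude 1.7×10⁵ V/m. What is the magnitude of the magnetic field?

Balance of forces in the selector: qE = qvB ⇒ B = E/v.
B = 1.7×10⁵/1.7×10⁵ = 1.0 T.

B = 1.0 T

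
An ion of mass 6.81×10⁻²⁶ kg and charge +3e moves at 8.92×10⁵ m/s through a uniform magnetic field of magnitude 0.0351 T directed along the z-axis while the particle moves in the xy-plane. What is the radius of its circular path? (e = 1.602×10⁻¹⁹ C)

The magnetic force provides the centripetal force: |q|vB = mv²/r.
r = mv/(|q|B) = (6.81×10⁻²⁶)(8.92×10⁵)/((4.806×10⁻¹⁹)(0.0351)) ≈ 3.60 m.

r ≈ 3.60 m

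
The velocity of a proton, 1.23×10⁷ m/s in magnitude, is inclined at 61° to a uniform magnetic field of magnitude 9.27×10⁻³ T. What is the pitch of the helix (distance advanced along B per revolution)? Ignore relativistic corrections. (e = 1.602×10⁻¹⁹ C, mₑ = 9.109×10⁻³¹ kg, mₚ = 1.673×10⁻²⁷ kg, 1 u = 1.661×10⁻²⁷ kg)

p ≈ 42.2 m

v∥ = v cosθ = 1.23×10⁷·cos61° ≈ 5.963×10⁶ m/s.
T = 2πm/(|q|B) = 2π(1.673×10⁻²⁷)/((1.602×10⁻¹⁹)(9.27×10⁻³)) ≈ 7.078×10⁻⁶ s.
pitch = v∥ T = (5.963×10⁶)(7.078×10⁻⁶) ≈ 42.2 m.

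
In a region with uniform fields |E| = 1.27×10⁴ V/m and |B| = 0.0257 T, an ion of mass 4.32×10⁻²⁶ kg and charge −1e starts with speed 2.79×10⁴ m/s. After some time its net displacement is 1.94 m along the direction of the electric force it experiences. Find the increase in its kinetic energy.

The magnetic force is always ⟂ v and does no work; only the electric force changes KE.
ΔKE = F_E · d = |q|E d = (1.602×10⁻¹⁹)(1.27×10⁴)(1.94) ≈ 3.95×10⁻¹⁵ J.

ΔKE ≈ 3.95×10⁻¹⁵ J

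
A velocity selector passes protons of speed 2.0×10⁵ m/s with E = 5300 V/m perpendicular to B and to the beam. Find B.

Balance of forces in the selector: qE = qvB ⇒ B = E/v.
B = 5300/2.0×10⁵ = 0.026 T.

B = 0.026 T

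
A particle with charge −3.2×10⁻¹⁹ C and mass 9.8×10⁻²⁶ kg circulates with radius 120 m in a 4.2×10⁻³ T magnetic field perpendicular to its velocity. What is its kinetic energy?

v = |q|Br/m, then KE = ½mv² = (qBr)²/(2m).
v = (3.2×10⁻¹⁹)(4.2×10⁻³)(120)/9.8×10⁻²⁶ ≈ 1.646×10⁶ m/s.
KE = ½(9.8×10⁻²⁶)(1.646×10⁶)² ≈ 1.3×10⁻¹³ J.

KE ≈ 1.3×10⁻¹³ J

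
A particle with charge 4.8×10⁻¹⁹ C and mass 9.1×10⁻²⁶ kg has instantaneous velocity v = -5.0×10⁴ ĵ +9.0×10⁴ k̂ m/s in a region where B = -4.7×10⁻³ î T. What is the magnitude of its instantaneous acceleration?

v×B = (0, -423, -235) N/C.
F = q v×B = (4.8×10⁻¹⁹ C)·(0, -423, -235) = (0, -2.03×10⁻¹⁶, -1.13×10⁻¹⁶) N.
|a| = |F|/m = 2.323×10⁻¹⁶/9.1×10⁻²⁶ ≈ 2.55×10⁹ m/s².

|a| ≈ 2.55×10⁹ m/s²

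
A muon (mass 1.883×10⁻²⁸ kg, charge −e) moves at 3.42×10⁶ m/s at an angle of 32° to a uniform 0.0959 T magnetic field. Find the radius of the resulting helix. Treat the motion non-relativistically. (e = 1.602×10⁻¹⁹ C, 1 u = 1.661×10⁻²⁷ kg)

r ≈ 0.0222 m

v⊥ = v sinθ = 3.42×10⁶·sin32° ≈ 1.812×10⁶ m/s.
r = m v⊥/(|q|B) = (1.883×10⁻²⁸)(1.812×10⁶)/((1.602×10⁻¹⁹)(0.0959)) ≈ 0.0222 m.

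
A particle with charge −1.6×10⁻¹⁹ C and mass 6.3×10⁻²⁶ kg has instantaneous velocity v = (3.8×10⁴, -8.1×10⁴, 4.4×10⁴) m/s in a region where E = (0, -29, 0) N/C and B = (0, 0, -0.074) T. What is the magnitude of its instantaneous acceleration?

|a| ≈ 1.68×10¹⁰ m/s²

v×B = (5990, 2810, 0) N/C.
E + v×B = (5990, 2780, 0) N/C.
F = q(E + v×B) = (−1.6×10⁻¹⁹ C)·(5990, 2780, 0) = (-9.59×10⁻¹⁶, -4.45×10⁻¹⁶, 0) N.
|a| = |F|/m = 1.057×10⁻¹⁵/6.3×10⁻²⁶ ≈ 1.68×10¹⁰ m/s².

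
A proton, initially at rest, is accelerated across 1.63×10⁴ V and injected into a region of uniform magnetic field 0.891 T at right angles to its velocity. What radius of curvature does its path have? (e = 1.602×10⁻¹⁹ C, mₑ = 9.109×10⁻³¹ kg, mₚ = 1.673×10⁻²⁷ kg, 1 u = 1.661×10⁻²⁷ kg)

Acceleration: |q|V = ½mv² ⇒ v = √(2|q|V/m) = √(2·1.602×10⁻¹⁹·1.63×10⁴/1.673×10⁻²⁷) ≈ 1.767×10⁶ m/s.
In the field: r = mv/(|q|B) = (1.673×10⁻²⁷)(1.767×10⁶)/((1.602×10⁻¹⁹)(0.891)) ≈ 0.0207 m.

r ≈ 0.0207 m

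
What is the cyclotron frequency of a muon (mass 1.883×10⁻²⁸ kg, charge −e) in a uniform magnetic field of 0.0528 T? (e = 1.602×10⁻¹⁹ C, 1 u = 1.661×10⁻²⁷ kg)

f = |q|B/(2πm).
f = (1.602×10⁻¹⁹)(0.0528)/(2π·1.883×10⁻²⁸) ≈ 7.15×10⁶ Hz.

f ≈ 7.15×10⁶ Hz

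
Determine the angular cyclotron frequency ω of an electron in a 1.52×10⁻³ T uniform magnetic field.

ω = |q|B/m.
ω = (1.602×10⁻¹⁹)(1.52×10⁻³)/9.109×10⁻³¹ ≈ 2.67×10⁸ rad/s.

ω ≈ 2.67×10⁸ rad/s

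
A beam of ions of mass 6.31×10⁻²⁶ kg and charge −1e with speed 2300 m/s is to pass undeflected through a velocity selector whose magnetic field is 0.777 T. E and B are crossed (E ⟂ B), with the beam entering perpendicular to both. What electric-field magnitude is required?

For straight-line motion qE = qvB, so E = vB.
E = 2300 × 0.777 = 1790 V/m.

E = 1790 V/m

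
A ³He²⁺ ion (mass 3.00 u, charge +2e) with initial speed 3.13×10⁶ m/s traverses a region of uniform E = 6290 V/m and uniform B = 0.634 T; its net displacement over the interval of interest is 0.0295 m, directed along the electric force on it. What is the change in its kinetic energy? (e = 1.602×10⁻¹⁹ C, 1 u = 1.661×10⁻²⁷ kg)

The magnetic force is always ⟂ v and does no work; only the electric force changes KE.
ΔKE = F_E · d = |q|E d = (3.204×10⁻¹⁹)(6290)(0.0295) ≈ 5.95×10⁻¹⁷ J.

ΔKE ≈ 5.95×10⁻¹⁷ J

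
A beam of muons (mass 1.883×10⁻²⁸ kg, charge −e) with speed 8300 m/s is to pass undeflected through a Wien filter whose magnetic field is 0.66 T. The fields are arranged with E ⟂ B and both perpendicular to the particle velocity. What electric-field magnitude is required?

E = 5500 V/m

For straight-line motion qE = qvB, so E = vB.
E = 8300 × 0.66 = 5500 V/m.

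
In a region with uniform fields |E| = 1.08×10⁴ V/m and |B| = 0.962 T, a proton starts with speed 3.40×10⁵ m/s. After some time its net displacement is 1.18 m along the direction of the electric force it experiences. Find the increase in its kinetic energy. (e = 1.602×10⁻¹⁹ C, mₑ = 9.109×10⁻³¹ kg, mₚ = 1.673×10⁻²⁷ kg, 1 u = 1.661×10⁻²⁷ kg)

ΔKE ≈ 2.04×10⁻¹⁵ J

The magnetic force is always ⟂ v and does no work; only the electric force changes KE.
ΔKE = F_E · d = |q|E d = (1.602×10⁻¹⁹)(1.08×10⁴)(1.18) ≈ 2.04×10⁻¹⁵ J.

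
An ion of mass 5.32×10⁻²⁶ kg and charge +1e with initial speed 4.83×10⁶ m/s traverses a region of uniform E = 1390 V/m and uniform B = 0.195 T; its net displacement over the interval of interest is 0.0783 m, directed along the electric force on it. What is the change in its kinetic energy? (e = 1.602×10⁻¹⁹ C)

ΔKE ≈ 1.74×10⁻¹⁷ J

The magnetic force is always ⟂ v and does no work; only the electric force changes KE.
ΔKE = F_E · d = |q|E d = (1.602×10⁻¹⁹)(1390)(0.0783) ≈ 1.74×10⁻¹⁷ J.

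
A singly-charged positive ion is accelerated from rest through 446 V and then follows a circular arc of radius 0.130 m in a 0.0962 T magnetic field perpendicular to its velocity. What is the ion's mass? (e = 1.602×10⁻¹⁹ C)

m ≈ 2.81×10⁻²⁶ kg

Combine |q|V = ½mv² and r = mv/(|q|B): eliminate v to get m = qB²r²/(2V).
m = (1.602×10⁻¹⁹)(0.0962)²(0.130)²/(2·446) ≈ 2.81×10⁻²⁶ kg.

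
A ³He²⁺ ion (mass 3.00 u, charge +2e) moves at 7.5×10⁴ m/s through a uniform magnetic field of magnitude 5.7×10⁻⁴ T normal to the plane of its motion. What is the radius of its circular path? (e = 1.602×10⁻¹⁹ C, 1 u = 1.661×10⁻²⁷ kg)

The magnetic force provides the centripetal force: |q|vB = mv²/r.
r = mv/(|q|B) = (4.983×10⁻²⁷)(7.5×10⁴)/((3.204×10⁻¹⁹)(5.7×10⁻⁴)) ≈ 2.0 m.

r ≈ 2.0 m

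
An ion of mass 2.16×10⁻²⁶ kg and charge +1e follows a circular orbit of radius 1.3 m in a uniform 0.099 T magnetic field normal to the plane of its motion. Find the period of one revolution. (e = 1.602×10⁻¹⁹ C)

The cyclotron period depends only on m, q, B: T = 2πm/(|q|B).
T = 2π(2.16×10⁻²⁶)/((1.602×10⁻¹⁹)(0.099)) ≈ 8.6×10⁻⁶ s.

T ≈ 8.6×10⁻⁶ s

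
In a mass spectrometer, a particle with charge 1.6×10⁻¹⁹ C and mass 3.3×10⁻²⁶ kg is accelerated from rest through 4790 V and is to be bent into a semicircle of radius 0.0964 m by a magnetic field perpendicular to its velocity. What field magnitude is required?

v = √(2|q|V/m) = √(2·1.6×10⁻¹⁹·4790/3.3×10⁻²⁶) ≈ 2.155×10⁵ m/s.
B = mv/(|q|r) = (3.3×10⁻²⁶)(2.155×10⁵)/((1.6×10⁻¹⁹)(0.0964)) ≈ 0.461 T.

B ≈ 0.461 T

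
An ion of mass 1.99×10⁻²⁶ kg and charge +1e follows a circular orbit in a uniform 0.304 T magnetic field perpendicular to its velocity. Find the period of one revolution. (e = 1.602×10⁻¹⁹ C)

T ≈ 2.57×10⁻⁶ s

The cyclotron period depends only on m, q, B: T = 2πm/(|q|B).
T = 2π(1.99×10⁻²⁶)/((1.602×10⁻¹⁹)(0.304)) ≈ 2.57×10⁻⁶ s.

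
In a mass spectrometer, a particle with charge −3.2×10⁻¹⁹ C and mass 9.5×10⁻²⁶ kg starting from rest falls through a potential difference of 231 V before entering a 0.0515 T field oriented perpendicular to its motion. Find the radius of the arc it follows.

Acceleration: |q|V = ½mv² ⇒ v = √(2|q|V/m) = √(2·3.2×10⁻¹⁹·231/9.5×10⁻²⁶) ≈ 3.945×10⁴ m/s.
In the field: r = mv/(|q|B) = (9.5×10⁻²⁶)(3.945×10⁴)/((3.2×10⁻¹⁹)(0.0515)) ≈ 0.227 m.

r ≈ 0.227 m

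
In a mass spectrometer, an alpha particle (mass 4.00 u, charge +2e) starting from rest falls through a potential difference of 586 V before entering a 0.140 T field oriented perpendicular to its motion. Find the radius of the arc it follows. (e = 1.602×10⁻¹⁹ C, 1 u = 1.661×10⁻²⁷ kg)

Acceleration: |q|V = ½mv² ⇒ v = √(2|q|V/m) = √(2·3.204×10⁻¹⁹·586/6.644×10⁻²⁷) ≈ 2.377×10⁵ m/s.
In the field: r = mv/(|q|B) = (6.644×10⁻²⁷)(2.377×10⁵)/((3.204×10⁻¹⁹)(0.140)) ≈ 0.0352 m.

r ≈ 0.0352 m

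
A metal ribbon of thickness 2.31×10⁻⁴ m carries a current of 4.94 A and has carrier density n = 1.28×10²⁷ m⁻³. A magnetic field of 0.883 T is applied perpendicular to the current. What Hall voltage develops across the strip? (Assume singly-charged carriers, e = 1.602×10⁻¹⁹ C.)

V_H ≈ 9.21×10⁻⁵ V

V_H = IB/(n e t).
V_H = (4.94)(0.883)/((1.28×10²⁷)(1.602×10⁻¹⁹)(2.31×10⁻⁴)) ≈ 9.21×10⁻⁵ V.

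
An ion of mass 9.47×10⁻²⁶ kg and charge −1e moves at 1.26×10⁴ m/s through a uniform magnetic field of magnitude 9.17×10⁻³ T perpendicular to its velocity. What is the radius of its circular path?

The magnetic force provides the centripetal force: |q|vB = mv²/r.
r = mv/(|q|B) = (9.47×10⁻²⁶)(1.26×10⁴)/((1.602×10⁻¹⁹)(9.17×10⁻³)) ≈ 0.812 m.

r ≈ 0.812 m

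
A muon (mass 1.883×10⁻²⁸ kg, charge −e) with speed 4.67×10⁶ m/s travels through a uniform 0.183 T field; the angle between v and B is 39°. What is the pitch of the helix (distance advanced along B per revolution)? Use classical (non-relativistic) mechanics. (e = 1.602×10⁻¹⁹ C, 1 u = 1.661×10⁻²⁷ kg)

p ≈ 0.146 m

v∥ = v cosθ = 4.67×10⁶·cos39° ≈ 3.629×10⁶ m/s.
T = 2πm/(|q|B) = 2π(1.883×10⁻²⁸)/((1.602×10⁻¹⁹)(0.183)) ≈ 4.036×10⁻⁸ s.
pitch = v∥ T = (3.629×10⁶)(4.036×10⁻⁸) ≈ 0.146 m.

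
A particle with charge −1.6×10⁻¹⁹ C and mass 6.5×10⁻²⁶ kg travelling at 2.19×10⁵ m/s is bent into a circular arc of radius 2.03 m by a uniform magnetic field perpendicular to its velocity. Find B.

B ≈ 0.0438 T

From |q|vB = mv²/r, B = mv/(|q|r).
B = (6.5×10⁻²⁶)(2.19×10⁵)/((1.6×10⁻¹⁹)(2.03)) ≈ 0.0438 T.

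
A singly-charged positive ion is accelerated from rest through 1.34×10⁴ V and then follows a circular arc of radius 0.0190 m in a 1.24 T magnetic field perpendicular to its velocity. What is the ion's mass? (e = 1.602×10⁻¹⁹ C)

Combine |q|V = ½mv² and r = mv/(|q|B): eliminate v to get m = qB²r²/(2V).
m = (1.602×10⁻¹⁹)(1.24)²(0.0190)²/(2·1.34×10⁴) ≈ 3.32×10⁻²⁷ kg.

m ≈ 3.32×10⁻²⁷ kg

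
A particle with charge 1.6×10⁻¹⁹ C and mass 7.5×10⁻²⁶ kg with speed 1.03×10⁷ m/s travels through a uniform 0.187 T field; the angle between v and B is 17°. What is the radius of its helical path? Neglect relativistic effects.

r ≈ 7.55 m

v⊥ = v sinθ = 1.03×10⁷·sin17° ≈ 3.011×10⁶ m/s.
r = m v⊥/(|q|B) = (7.5×10⁻²⁶)(3.011×10⁶)/((1.6×10⁻¹⁹)(0.187)) ≈ 7.55 m.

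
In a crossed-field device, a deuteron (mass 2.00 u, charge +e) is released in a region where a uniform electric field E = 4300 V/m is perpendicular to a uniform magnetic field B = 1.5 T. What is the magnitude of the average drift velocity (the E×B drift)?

v_d ≈ 2900 m/s

The E×B drift speed is v_d = E/B.
v_d = 4300/1.5 = 2900 m/s.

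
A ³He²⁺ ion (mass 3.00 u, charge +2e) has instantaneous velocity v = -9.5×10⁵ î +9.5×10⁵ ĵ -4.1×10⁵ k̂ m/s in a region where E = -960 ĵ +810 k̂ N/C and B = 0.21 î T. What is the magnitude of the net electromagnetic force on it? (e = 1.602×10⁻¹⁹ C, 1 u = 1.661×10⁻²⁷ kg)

|F| ≈ 6.95×10⁻¹⁴ N

v×B = (0, -8.61×10⁴, -2.00×10⁵) N/C.
E + v×B = (0, -8.71×10⁴, -1.99×10⁵) N/C.
F = q(E + v×B) = (3.204×10⁻¹⁹ C)·(0, -8.71×10⁴, -1.99×10⁵) = (0, -2.79×10⁻¹⁴, -6.37×10⁻¹⁴) N.
|F| = 6.95×10⁻¹⁴ N.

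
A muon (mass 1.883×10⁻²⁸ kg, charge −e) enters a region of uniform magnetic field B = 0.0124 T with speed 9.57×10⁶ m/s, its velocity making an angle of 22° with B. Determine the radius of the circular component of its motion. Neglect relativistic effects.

r ≈ 0.340 m

v⊥ = v sinθ = 9.57×10⁶·sin22° ≈ 3.585×10⁶ m/s.
r = m v⊥/(|q|B) = (1.883×10⁻²⁸)(3.585×10⁶)/((1.602×10⁻¹⁹)(0.0124)) ≈ 0.340 m.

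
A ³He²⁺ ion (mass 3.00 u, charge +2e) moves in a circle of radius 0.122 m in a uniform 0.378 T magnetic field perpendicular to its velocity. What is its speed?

v ≈ 2.97×10⁶ m/s

From |q|vB = mv²/r, v = |q|Br/m.
v = (3.204×10⁻¹⁹)(0.378)(0.122)/4.983×10⁻²⁷ ≈ 2.97×10⁶ m/s.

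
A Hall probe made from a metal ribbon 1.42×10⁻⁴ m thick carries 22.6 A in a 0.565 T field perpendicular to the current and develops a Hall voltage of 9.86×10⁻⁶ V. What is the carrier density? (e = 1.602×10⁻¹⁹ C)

n ≈ 5.69×10²⁸ m⁻³

From V_H = IB/(n e t), n = IB/(V_H e t).
n = (22.6)(0.565)/((9.86×10⁻⁶)(1.602×10⁻¹⁹)(1.42×10⁻⁴)) ≈ 5.69×10²⁸ m⁻³.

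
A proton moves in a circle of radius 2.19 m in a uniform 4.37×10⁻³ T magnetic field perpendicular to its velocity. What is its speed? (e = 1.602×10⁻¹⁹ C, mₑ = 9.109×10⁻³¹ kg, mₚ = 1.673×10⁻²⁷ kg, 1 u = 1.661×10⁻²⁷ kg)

v ≈ 9.16×10⁵ m/s

From |q|vB = mv²/r, v = |q|Br/m.
v = (1.602×10⁻¹⁹)(4.37×10⁻³)(2.19)/1.673×10⁻²⁷ ≈ 9.16×10⁵ m/s.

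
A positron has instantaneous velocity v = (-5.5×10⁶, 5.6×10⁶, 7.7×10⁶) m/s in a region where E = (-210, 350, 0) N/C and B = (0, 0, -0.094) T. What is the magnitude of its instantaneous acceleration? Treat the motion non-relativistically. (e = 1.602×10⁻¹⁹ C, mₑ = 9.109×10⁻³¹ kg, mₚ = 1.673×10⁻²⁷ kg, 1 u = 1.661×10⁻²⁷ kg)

|a| ≈ 1.30×10¹⁷ m/s²

v×B = (-5.26×10⁵, -5.17×10⁵, 0) N/C.
E + v×B = (-5.27×10⁵, -5.17×10⁵, 0) N/C.
F = q(E + v×B) = (1.602×10⁻¹⁹ C)·(-5.27×10⁵, -5.17×10⁵, 0) = (-8.44×10⁻¹⁴, -8.28×10⁻¹⁴, 0) N.
|a| = |F|/m = 1.182×10⁻¹³/9.109×10⁻³¹ ≈ 1.30×10¹⁷ m/s².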